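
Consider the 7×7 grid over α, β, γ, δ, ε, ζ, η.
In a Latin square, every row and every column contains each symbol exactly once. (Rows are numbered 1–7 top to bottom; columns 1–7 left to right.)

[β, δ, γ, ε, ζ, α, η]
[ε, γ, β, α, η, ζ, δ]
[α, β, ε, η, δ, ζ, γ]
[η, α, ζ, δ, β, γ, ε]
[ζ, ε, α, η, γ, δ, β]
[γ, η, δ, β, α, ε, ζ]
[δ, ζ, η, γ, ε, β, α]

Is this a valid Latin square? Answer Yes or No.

No

Every row is a permutation, but column 4 contains η twice (at rows 3 and 5).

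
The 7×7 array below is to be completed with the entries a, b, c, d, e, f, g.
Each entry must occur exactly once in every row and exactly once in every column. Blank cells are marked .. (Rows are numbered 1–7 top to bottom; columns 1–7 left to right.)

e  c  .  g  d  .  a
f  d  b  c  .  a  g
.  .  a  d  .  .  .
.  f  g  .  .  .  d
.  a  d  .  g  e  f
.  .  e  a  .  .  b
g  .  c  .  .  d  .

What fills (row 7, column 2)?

b

Row 1, column 3: row 1 has {a, c, d, e, g} and column 3 has {a, b, c, d, e, g}, leaving only f.
Row 1, column 6: row 1 has {a, c, d, e, f, g} and column 6 has {a, d, e}, leaving only b.
Row 2, column 5: row 2 has {a, b, c, d, f, g} and column 5 has {d, g}, leaving only e.
Row 4, column 6: row 4 has {d, f, g} and column 6 has {a, b, d, e}, leaving only c.
Row 5, column 4: row 5 has {a, d, e, f, g} and column 4 has {a, c, d, g}, leaving only b.
Row 4, column 4: row 4 has {c, d, f, g} and column 4 has {a, b, c, d, g}, leaving only e.
Row 5, column 1: row 5 has {a, b, d, e, f, g} and column 1 has {e, f, g}, leaving only c.
Row 3, column 1: row 3 has {a, d} and column 1 has {c, e, f, g}, leaving only b.
Row 4, column 1: row 4 has {c, d, e, f, g} and column 1 has {b, c, e, f, g}, leaving only a.
Row 4, column 5: row 4 has {a, c, d, e, f, g} and column 5 has {d, e, g}, leaving only b.
Row 6, column 1: row 6 has {a, b, e} and column 1 has {a, b, c, e, f, g}, leaving only d.
Row 6, column 2: row 6 has {a, b, d, e} and column 2 has {a, c, d, f}, leaving only g.
Row 3, column 2: row 3 has {a, b, d} and column 2 has {a, c, d, f, g}, leaving only e.
Row 7 already has {c, d, g} and column 2 already has {a, c, d, e, f, g}, so row 7, column 2 must be b.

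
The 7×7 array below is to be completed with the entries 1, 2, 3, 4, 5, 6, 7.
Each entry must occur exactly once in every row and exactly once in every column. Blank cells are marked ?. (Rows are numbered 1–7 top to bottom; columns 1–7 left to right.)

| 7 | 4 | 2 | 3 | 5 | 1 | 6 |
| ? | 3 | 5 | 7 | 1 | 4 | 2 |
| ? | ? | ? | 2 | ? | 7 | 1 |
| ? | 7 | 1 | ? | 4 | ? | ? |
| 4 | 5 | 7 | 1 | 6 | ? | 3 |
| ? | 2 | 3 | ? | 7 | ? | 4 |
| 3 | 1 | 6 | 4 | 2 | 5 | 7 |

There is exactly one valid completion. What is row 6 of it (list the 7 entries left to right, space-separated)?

Row 6, column 6: row 6 has {2, 3, 4, 7} and column 6 has {1, 4, 5, 7}, leaving only 6.
Row 6, column 4: row 6 has {2, 3, 4, 6, 7} and column 4 has {1, 2, 3, 4, 7}, leaving only 5.
Row 6, column 1: row 6 has {2, 3, 4, 5, 6, 7} and column 1 has {3, 4, 7}, leaving only 1.
So row 6 reads: 1 2 3 5 7 6 4.

1 2 3 5 7 6 4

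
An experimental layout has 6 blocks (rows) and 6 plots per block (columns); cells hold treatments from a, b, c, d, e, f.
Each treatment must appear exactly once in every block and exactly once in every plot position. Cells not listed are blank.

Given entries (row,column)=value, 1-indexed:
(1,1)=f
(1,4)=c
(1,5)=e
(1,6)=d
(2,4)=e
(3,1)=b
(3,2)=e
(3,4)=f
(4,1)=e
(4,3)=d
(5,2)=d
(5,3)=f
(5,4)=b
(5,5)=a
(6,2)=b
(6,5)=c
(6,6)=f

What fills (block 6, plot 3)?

e

Block 1, plot 2: block 1 has {c, d, e, f} and plot 2 has {b, d, e}, leaving only a.
Block 1, plot 3: block 1 has {a, c, d, e, f} and plot 3 has {d, f}, leaving only b.
Block 3, plot 5: block 3 has {b, e, f} and plot 5 has {a, c, e}, leaving only d.
Block 4, plot 4: block 4 has {d, e} and plot 4 has {b, c, e, f}, leaving only a.
Block 5, plot 1: block 5 has {a, b, d, f} and plot 1 has {b, e, f}, leaving only c.
Block 5, plot 6: block 5 has {a, b, c, d, f} and plot 6 has {d, f}, leaving only e.
Block 6, plot 4: block 6 has {b, c, f} and plot 4 has {a, b, c, e, f}, leaving only d.
Block 6, plot 1: block 6 has {b, c, d, f} and plot 1 has {b, c, e, f}, leaving only a.
Block 6 already has {a, b, c, d, f} and plot 3 already has {b, d, f}, so block 6, plot 3 must be e.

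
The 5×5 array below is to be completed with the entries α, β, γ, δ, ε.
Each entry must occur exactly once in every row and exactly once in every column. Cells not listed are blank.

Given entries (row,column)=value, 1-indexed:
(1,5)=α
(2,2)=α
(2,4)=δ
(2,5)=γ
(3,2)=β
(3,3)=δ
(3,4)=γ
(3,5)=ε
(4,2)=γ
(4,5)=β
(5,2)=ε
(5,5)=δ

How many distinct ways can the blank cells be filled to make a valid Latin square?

Row 1, column 1: eliminating its row and column leaves {β, γ, δ, ε}.
Row 1, column 2: eliminating its row and column leaves {δ}.
Row 1, column 3: eliminating its row and column leaves {β, γ, ε}.
Row 1, column 4: eliminating its row and column leaves {β, ε}.
Row 2, column 1: eliminating its row and column leaves {β, ε}.
Row 2, column 3: eliminating its row and column leaves {β, ε}.
Row 3, column 1: eliminating its row and column leaves {α}.
Row 4, column 1: eliminating its row and column leaves {α, δ, ε}.
Row 4, column 3: eliminating its row and column leaves {α, ε}.
Row 4, column 4: eliminating its row and column leaves {α, ε}.
Row 5, column 1: eliminating its row and column leaves {α, β, γ}.
Row 5, column 3: eliminating its row and column leaves {α, β, γ}.
Row 5, column 4: eliminating its row and column leaves {α, β}.
Enumerating the assignments across these blanks that avoid any row or column repeat gives 3 completions.

3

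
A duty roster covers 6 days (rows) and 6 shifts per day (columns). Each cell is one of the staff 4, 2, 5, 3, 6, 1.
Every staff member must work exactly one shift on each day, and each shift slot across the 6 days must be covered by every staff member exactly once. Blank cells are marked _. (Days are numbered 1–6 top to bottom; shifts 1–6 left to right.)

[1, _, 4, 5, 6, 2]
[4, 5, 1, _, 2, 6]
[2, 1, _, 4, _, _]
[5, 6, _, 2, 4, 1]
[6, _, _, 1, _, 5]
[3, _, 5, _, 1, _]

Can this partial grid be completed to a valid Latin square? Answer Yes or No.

No day or shift among the givens repeats a symbol, and propagating forced cells runs into no contradiction.
One valid completion exists (for instance, 1 3 4 5 6 2 / 4 5 1 3 2 6 / 2 1 6 4 5 3 / 5 6 3 2 4 1 / 6 4 2 1 3 5 / 3 2 5 6 1 4).

Yes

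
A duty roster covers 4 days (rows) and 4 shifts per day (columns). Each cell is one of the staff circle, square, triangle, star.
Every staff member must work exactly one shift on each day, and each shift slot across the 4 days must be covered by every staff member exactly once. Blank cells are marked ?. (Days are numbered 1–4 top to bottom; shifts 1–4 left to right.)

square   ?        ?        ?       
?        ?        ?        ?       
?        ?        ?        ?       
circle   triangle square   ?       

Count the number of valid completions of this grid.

Day 1, shift 2: eliminating its day and shift leaves {circle, star}.
Day 1, shift 3: eliminating its day and shift leaves {circle, triangle, star}.
Day 1, shift 4: eliminating its day and shift leaves {circle, triangle, star}.
Day 2, shift 1: eliminating its day and shift leaves {triangle, star}.
Day 2, shift 2: eliminating its day and shift leaves {circle, square, star}.
Day 2, shift 3: eliminating its day and shift leaves {circle, triangle, star}.
Day 2, shift 4: eliminating its day and shift leaves {circle, square, triangle, star}.
Day 3, shift 1: eliminating its day and shift leaves {triangle, star}.
Day 3, shift 2: eliminating its day and shift leaves {circle, square, star}.
Day 3, shift 3: eliminating its day and shift leaves {circle, triangle, star}.
Day 3, shift 4: eliminating its day and shift leaves {circle, square, triangle, star}.
Day 4, shift 4: eliminating its day and shift leaves {star}.
Enumerating the assignments across these blanks that avoid any day or shift repeat gives 8 completions.

8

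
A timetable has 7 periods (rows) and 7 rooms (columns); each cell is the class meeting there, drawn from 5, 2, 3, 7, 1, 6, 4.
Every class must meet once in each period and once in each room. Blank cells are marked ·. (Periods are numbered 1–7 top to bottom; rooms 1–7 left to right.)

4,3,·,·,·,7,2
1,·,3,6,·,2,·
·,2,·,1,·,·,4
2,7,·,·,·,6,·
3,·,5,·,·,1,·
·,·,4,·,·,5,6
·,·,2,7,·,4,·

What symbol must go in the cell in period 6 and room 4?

3

Period 1, room 4: period 1 has {2, 3, 7, 4} and room 4 has {7, 1, 6}, leaving only 5.
Period 3, room 6: period 3 has {2, 1, 4} and room 6 has {5, 2, 7, 1, 6, 4}, leaving only 3.
Period 4, room 3: period 4 has {2, 7, 6} and room 3 has {5, 2, 3, 4}, leaving only 1.
Period 1, room 3: period 1 has {5, 2, 3, 7, 4} and room 3 has {5, 2, 3, 1, 4}, leaving only 6.
Period 1, room 5: period 1 has {5, 2, 3, 7, 6, 4} and room 5 has {}, leaving only 1.
Period 3, room 3: period 3 has {2, 3, 1, 4} and room 3 has {5, 2, 3, 1, 6, 4}, leaving only 7.
Period 5, room 7: period 5 has {5, 3, 1} and room 7 has {2, 6, 4}, leaving only 7.
Period 2, room 7: period 2 has {2, 3, 1, 6} and room 7 has {2, 7, 6, 4}, leaving only 5.
Period 2, room 2: period 2 has {5, 2, 3, 1, 6} and room 2 has {2, 3, 7}, leaving only 4.
Period 2, room 5: period 2 has {5, 2, 3, 1, 6, 4} and room 5 has {1}, leaving only 7.
Period 4, room 7: period 4 has {2, 7, 1, 6} and room 7 has {5, 2, 7, 6, 4}, leaving only 3.
Period 4, room 4: period 4 has {2, 3, 7, 1, 6} and room 4 has {5, 7, 1, 6}, leaving only 4.
Period 4, room 5: period 4 has {2, 3, 7, 1, 6, 4} and room 5 has {7, 1}, leaving only 5.
Period 3, room 5: period 3 has {2, 3, 7, 1, 4} and room 5 has {5, 7, 1}, leaving only 6.
Period 3, room 1: period 3 has {2, 3, 7, 1, 6, 4} and room 1 has {2, 3, 1, 4}, leaving only 5.
Period 5, room 2: period 5 has {5, 3, 7, 1} and room 2 has {2, 3, 7, 4}, leaving only 6.
Period 5, room 4: period 5 has {5, 3, 7, 1, 6} and room 4 has {5, 7, 1, 6, 4}, leaving only 2.
Period 6 already has {5, 6, 4} and room 4 already has {5, 2, 7, 1, 6, 4}, so period 6, room 4 must be 3.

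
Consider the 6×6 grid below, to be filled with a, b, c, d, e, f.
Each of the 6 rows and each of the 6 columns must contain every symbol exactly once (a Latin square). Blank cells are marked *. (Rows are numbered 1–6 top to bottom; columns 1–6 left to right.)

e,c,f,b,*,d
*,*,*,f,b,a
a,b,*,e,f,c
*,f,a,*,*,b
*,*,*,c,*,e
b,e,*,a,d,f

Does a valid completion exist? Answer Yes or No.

Row 1, column 5: row 1 has {b, c, d, e, f} and column 5 has {b, d, f}, so it must be a.
Now row 5, column 5: row 5 together with column 5 already contain {a, b, c, d, e, f} — every symbol — so nothing can go there. The grid has no valid completion.

No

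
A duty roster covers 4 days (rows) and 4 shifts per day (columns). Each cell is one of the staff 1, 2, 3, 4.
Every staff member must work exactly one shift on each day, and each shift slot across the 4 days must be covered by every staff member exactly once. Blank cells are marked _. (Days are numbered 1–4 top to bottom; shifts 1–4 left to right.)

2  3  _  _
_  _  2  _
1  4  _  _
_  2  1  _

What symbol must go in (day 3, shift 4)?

Day 1, shift 3: day 1 has {2, 3} and shift 3 has {1, 2}, leaving only 4.
Day 1, shift 4: day 1 has {2, 3, 4} and shift 4 has {}, leaving only 1.
Day 2, shift 2: day 2 has {2} and shift 2 has {2, 3, 4}, leaving only 1.
Day 3, shift 3: day 3 has {1, 4} and shift 3 has {1, 2, 4}, leaving only 3.
Day 3 already has {1, 3, 4} and shift 4 already has {1}, so day 3, shift 4 must be 2.

2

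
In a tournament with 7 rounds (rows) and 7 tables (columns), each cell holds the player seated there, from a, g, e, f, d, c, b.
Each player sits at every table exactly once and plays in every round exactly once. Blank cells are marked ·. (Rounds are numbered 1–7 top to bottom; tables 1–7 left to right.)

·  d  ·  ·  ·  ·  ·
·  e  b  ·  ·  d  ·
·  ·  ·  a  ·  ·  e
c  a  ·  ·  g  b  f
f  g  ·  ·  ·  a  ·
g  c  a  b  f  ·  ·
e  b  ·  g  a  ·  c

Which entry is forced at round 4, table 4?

d

Round 2, table 1: round 2 has {e, d, b} and table 1 has {g, e, f, c}, leaving only a.
Round 1, table 1: round 1 has {d} and table 1 has {a, g, e, f, c}, leaving only b.
Round 2, table 5: round 2 has {a, e, d, b} and table 5 has {a, g, f}, leaving only c.
Round 1, table 5: round 1 has {d, b} and table 5 has {a, g, f, c}, leaving only e.
Round 2, table 4: round 2 has {a, e, d, c, b} and table 4 has {a, g, b}, leaving only f.
Round 1, table 4: round 1 has {e, d, b} and table 4 has {a, g, f, b}, leaving only c.
Round 2, table 7: round 2 has {a, e, f, d, c, b} and table 7 has {e, f, c}, leaving only g.
Round 1, table 7: round 1 has {e, d, c, b} and table 7 has {g, e, f, c}, leaving only a.
Round 3, table 1: round 3 has {a, e} and table 1 has {a, g, e, f, c, b}, leaving only d.
Round 3, table 2: round 3 has {a, e, d} and table 2 has {a, g, e, d, c, b}, leaving only f.
Round 3, table 5: round 3 has {a, e, f, d} and table 5 has {a, g, e, f, c}, leaving only b.
Round 5, table 5: round 5 has {a, g, f} and table 5 has {a, g, e, f, c, b}, leaving only d.
Round 5, table 4: round 5 has {a, g, f, d} and table 4 has {a, g, f, c, b}, leaving only e.
Round 4 already has {a, g, f, c, b} and table 4 already has {a, g, e, f, c, b}, so round 4, table 4 must be d.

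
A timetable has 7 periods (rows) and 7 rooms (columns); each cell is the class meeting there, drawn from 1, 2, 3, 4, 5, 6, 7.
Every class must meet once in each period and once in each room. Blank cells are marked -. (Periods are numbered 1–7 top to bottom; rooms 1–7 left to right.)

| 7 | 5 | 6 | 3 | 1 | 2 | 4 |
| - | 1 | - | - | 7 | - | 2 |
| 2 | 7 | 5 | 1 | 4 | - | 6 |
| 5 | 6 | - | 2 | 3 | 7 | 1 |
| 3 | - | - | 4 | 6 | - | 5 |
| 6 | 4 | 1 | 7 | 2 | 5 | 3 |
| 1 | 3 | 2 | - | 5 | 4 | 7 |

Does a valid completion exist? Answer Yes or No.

No period or room among the givens repeats a symbol, and propagating forced cells runs into no contradiction.
One valid completion exists (for instance, 7 5 6 3 1 2 4 / 4 1 3 5 7 6 2 / 2 7 5 1 4 3 6 / 5 6 4 2 3 7 1 / 3 2 7 4 6 1 5 / 6 4 1 7 2 5 3 / 1 3 2 6 5 4 7).

Yes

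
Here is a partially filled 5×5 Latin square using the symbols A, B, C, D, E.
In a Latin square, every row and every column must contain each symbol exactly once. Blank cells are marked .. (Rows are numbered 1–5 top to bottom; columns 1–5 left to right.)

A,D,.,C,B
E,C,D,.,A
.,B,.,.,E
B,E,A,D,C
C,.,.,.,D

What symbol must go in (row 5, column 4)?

Row 1, column 3: row 1 has {A, B, C, D} and column 3 has {A, D}, leaving only E.
Row 2, column 4: row 2 has {A, C, D, E} and column 4 has {C, D}, leaving only B.
Row 3, column 1: row 3 has {B, E} and column 1 has {A, B, C, E}, leaving only D.
Row 3, column 3: row 3 has {B, D, E} and column 3 has {A, D, E}, leaving only C.
Row 3, column 4: row 3 has {B, C, D, E} and column 4 has {B, C, D}, leaving only A.
Row 5 already has {C, D} and column 4 already has {A, B, C, D}, so row 5, column 4 must be E.

E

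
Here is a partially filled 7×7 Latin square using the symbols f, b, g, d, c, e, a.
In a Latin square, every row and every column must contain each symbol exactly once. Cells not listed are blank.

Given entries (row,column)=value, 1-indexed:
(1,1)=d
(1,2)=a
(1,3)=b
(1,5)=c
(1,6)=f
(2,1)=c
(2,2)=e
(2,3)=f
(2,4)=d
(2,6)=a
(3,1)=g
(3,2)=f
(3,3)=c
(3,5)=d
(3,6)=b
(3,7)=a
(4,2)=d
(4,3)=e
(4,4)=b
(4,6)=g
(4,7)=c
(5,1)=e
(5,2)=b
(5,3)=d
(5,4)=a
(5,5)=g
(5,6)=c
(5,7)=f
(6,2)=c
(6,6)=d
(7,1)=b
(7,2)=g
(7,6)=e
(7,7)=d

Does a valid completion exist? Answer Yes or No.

No row or column among the givens repeats a symbol, and propagating forced cells runs into no contradiction.
One valid completion exists (for instance, d a b g c f e / c e f d b a g / g f c e d b a / f d e b a g c / e b d a g c f / a c g f e d b / b g a c f e d).

Yes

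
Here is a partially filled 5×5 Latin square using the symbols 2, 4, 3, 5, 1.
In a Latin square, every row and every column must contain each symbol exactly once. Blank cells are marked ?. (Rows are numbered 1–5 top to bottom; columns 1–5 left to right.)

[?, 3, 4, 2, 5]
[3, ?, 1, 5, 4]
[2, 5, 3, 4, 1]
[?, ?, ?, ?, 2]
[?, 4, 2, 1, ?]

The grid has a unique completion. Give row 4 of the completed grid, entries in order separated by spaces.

Row 4, column 2: row 4 has {2} and column 2 has {4, 3, 5}, leaving only 1.
Row 4, column 3: row 4 has {2, 1} and column 3 has {2, 4, 3, 1}, leaving only 5.
Row 4, column 1: row 4 has {2, 5, 1} and column 1 has {2, 3}, leaving only 4.
Row 4, column 4: row 4 has {2, 4, 5, 1} and column 4 has {2, 4, 5, 1}, leaving only 3.
So row 4 reads: 4 1 5 3 2.

4 1 5 3 2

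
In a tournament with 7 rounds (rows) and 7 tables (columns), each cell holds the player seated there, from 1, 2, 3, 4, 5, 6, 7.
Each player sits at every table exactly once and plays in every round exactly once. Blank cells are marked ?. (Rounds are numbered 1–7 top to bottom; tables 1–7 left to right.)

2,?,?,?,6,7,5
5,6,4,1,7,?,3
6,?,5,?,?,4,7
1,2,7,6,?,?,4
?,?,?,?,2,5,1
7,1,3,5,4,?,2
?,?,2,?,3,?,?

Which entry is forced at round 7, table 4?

7

Round 1, table 3: round 1 has {2, 5, 6, 7} and table 3 has {2, 3, 4, 5, 7}, leaving only 1.
Round 2, table 6: round 2 has {1, 3, 4, 5, 6, 7} and table 6 has {4, 5, 7}, leaving only 2.
Round 3, table 2: round 3 has {4, 5, 6, 7} and table 2 has {1, 2, 6}, leaving only 3.
Round 1, table 2: round 1 has {1, 2, 5, 6, 7} and table 2 has {1, 2, 3, 6}, leaving only 4.
Round 1, table 4: round 1 has {1, 2, 4, 5, 6, 7} and table 4 has {1, 5, 6}, leaving only 3.
Round 3, table 4: round 3 has {3, 4, 5, 6, 7} and table 4 has {1, 3, 5, 6}, leaving only 2.
Round 3, table 5: round 3 has {2, 3, 4, 5, 6, 7} and table 5 has {2, 3, 4, 6, 7}, leaving only 1.
Round 4, table 5: round 4 has {1, 2, 4, 6, 7} and table 5 has {1, 2, 3, 4, 6, 7}, leaving only 5.
Round 4, table 6: round 4 has {1, 2, 4, 5, 6, 7} and table 6 has {2, 4, 5, 7}, leaving only 3.
Round 5, table 2: round 5 has {1, 2, 5} and table 2 has {1, 2, 3, 4, 6}, leaving only 7.
Round 5, table 3: round 5 has {1, 2, 5, 7} and table 3 has {1, 2, 3, 4, 5, 7}, leaving only 6.
Round 5, table 4: round 5 has {1, 2, 5, 6, 7} and table 4 has {1, 2, 3, 5, 6}, leaving only 4.
Round 7 already has {2, 3} and table 4 already has {1, 2, 3, 4, 5, 6}, so round 7, table 4 must be 7.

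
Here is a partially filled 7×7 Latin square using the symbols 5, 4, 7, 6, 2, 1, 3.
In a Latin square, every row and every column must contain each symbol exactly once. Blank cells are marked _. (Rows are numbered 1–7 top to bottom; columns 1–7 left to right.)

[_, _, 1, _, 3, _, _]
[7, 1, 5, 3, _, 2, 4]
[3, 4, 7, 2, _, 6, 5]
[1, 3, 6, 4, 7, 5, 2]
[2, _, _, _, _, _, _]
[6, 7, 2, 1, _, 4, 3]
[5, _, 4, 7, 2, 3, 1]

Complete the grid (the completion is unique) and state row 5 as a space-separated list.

Row 5, column 3: row 5 has {2} and column 3 has {5, 4, 7, 6, 2, 1}, leaving only 3.
Row 1, column 1: row 1 has {1, 3} and column 1 has {5, 7, 6, 2, 1, 3}, leaving only 4.
Row 1, column 6: row 1 has {4, 1, 3} and column 6 has {5, 4, 6, 2, 3}, leaving only 7.
Row 5, column 6: row 5 has {2, 3} and column 6 has {5, 4, 7, 6, 2, 3}, leaving only 1.
Row 1, column 7: row 1 has {4, 7, 1, 3} and column 7 has {5, 4, 2, 1, 3}, leaving only 6.
Row 5, column 7: row 5 has {2, 1, 3} and column 7 has {5, 4, 6, 2, 1, 3}, leaving only 7.
Row 1, column 4: row 1 has {4, 7, 6, 1, 3} and column 4 has {4, 7, 2, 1, 3}, leaving only 5.
Row 5, column 4: row 5 has {7, 2, 1, 3} and column 4 has {5, 4, 7, 2, 1, 3}, leaving only 6.
Row 5, column 2: row 5 has {7, 6, 2, 1, 3} and column 2 has {4, 7, 1, 3}, leaving only 5.
Row 5, column 5: row 5 has {5, 7, 6, 2, 1, 3} and column 5 has {7, 2, 3}, leaving only 4.
So row 5 reads: 2 5 3 6 4 1 7.

2 5 3 6 4 1 7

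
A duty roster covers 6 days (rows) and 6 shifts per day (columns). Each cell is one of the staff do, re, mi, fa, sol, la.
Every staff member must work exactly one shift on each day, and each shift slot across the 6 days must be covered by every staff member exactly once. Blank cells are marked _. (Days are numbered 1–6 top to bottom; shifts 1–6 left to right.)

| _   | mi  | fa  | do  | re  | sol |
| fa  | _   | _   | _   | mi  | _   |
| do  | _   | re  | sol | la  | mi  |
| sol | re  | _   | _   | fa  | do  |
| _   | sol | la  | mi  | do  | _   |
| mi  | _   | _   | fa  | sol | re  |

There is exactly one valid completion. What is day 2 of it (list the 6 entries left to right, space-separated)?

fa do sol re mi la

Day 2, shift 6: day 2 has {mi, fa} and shift 6 has {do, re, mi, sol}, leaving only la.
Day 2, shift 2: day 2 has {mi, fa, la} and shift 2 has {re, mi, sol}, leaving only do.
Day 2, shift 3: day 2 has {do, mi, fa, la} and shift 3 has {re, fa, la}, leaving only sol.
Day 2, shift 4: day 2 has {do, mi, fa, sol, la} and shift 4 has {do, mi, fa, sol}, leaving only re.
So day 2 reads: fa do sol re mi la.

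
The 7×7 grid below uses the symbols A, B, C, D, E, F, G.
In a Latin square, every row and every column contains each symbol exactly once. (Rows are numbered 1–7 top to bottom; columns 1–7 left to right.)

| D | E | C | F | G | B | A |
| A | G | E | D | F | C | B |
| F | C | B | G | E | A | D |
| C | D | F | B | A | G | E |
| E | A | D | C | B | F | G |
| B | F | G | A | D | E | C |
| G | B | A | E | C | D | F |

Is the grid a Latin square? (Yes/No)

Yes

Each row is a permutation of the 7 symbols, and so is each column.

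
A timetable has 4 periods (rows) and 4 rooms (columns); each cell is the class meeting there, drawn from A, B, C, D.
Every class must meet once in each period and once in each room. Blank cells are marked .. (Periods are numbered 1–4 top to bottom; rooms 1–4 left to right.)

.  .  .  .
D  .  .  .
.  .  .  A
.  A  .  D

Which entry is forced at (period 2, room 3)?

Period 2, room 3 is narrowed to {A, B, C}.
If it were B, then period 2, room 4 would be left with no valid symbol.
If it were C, then period 2, room 4 would be left with no valid symbol.
So period 2, room 3 must be A.

A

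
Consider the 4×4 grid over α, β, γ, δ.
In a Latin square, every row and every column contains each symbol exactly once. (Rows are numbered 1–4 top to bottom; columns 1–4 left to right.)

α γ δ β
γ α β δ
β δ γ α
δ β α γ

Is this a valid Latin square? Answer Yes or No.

Yes

Each row is a permutation of the 4 symbols, and so is each column.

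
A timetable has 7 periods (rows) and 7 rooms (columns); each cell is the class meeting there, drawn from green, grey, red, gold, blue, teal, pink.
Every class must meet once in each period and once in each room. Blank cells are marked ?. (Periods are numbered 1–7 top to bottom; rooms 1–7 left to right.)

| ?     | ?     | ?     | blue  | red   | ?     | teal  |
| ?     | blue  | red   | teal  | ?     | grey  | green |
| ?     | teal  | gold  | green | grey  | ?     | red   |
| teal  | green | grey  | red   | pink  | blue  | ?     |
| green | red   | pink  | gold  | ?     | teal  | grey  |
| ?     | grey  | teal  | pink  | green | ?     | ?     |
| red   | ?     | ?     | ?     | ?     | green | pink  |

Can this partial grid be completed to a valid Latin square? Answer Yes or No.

Yes

No period or room among the givens repeats a symbol, and propagating forced cells runs into no contradiction.
One valid completion exists (for instance, grey pink green blue red gold teal / pink blue red teal gold grey green / blue teal gold green grey pink red / teal green grey red pink blue gold / green red pink gold blue teal grey / gold grey teal pink green red blue / red gold blue grey teal green pink).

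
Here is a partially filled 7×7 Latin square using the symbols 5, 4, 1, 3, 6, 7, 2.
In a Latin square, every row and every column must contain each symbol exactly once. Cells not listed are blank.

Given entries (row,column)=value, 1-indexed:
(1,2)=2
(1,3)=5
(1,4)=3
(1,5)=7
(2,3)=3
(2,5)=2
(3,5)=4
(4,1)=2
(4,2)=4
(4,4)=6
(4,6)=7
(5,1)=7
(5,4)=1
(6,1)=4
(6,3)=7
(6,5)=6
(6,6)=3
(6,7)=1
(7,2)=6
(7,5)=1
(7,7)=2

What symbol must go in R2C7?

7

Row 4, column 3: row 4 has {4, 6, 7, 2} and column 3 has {5, 3, 7}, leaving only 1.
Row 6, column 2: row 6 has {4, 1, 3, 6, 7} and column 2 has {4, 6, 2}, leaving only 5.
Row 5, column 2: row 5 has {1, 7} and column 2 has {5, 4, 6, 2}, leaving only 3.
Row 5, column 5: row 5 has {1, 3, 7} and column 5 has {4, 1, 6, 7, 2}, leaving only 5.
Row 4, column 5: row 4 has {4, 1, 6, 7, 2} and column 5 has {5, 4, 1, 6, 7, 2}, leaving only 3.
Row 4, column 7: row 4 has {4, 1, 3, 6, 7, 2} and column 7 has {1, 2}, leaving only 5.
Row 6, column 4: row 6 has {5, 4, 1, 3, 6, 7} and column 4 has {1, 3, 6}, leaving only 2.
Row 7, column 3: row 7 has {1, 6, 2} and column 3 has {5, 1, 3, 7}, leaving only 4.
Row 7, column 6: row 7 has {4, 1, 6, 2} and column 6 has {3, 7}, leaving only 5.
Row 7, column 1: row 7 has {5, 4, 1, 6, 2} and column 1 has {4, 7, 2}, leaving only 3.
Row 7, column 4: row 7 has {5, 4, 1, 3, 6, 2} and column 4 has {1, 3, 6, 2}, leaving only 7.
Row 3, column 4: row 3 has {4} and column 4 has {1, 3, 6, 7, 2}, leaving only 5.
Row 2, column 4: row 2 has {3, 2} and column 4 has {5, 1, 3, 6, 7, 2}, leaving only 4.
Row 2, column 7 is narrowed to {6, 7}.
If it were 6, then row 5, column 7 would be left with no valid symbol.
So row 2, column 7 must be 7.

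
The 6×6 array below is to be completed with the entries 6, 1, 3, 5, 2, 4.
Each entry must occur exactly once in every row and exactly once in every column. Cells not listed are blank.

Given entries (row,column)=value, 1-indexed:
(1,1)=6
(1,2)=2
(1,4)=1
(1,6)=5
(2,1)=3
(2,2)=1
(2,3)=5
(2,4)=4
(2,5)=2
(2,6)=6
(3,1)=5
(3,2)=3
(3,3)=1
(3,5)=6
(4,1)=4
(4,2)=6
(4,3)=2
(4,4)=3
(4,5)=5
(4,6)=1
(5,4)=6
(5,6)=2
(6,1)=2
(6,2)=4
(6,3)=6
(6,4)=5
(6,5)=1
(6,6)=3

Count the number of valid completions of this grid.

Row 1, column 3: eliminating its row and column leaves {3, 4}.
Row 1, column 5: eliminating its row and column leaves {3, 4}.
Row 3, column 4: eliminating its row and column leaves {2}.
Row 3, column 6: eliminating its row and column leaves {4}.
Row 5, column 1: eliminating its row and column leaves {1}.
Row 5, column 2: eliminating its row and column leaves {5}.
Row 5, column 3: eliminating its row and column leaves {3, 4}.
Row 5, column 5: eliminating its row and column leaves {3, 4}.
Enumerating the assignments across these blanks that avoid any row or column repeat gives 2 completions.

2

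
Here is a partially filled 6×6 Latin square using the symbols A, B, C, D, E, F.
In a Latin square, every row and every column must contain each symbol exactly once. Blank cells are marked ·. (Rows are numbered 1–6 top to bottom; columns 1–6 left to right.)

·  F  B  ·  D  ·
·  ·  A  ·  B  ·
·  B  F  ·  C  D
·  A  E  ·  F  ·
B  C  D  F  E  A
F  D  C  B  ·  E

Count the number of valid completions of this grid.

Row 1, column 1: eliminating its row and column leaves {A, C, E}.
Row 1, column 4: eliminating its row and column leaves {A, C, E}.
Row 1, column 6: eliminating its row and column leaves {C}.
Row 2, column 1: eliminating its row and column leaves {C, D, E}.
Row 2, column 2: eliminating its row and column leaves {E}.
Row 2, column 4: eliminating its row and column leaves {C, D, E}.
Row 2, column 6: eliminating its row and column leaves {C, F}.
Row 3, column 1: eliminating its row and column leaves {A, E}.
Row 3, column 4: eliminating its row and column leaves {A, E}.
Row 4, column 1: eliminating its row and column leaves {C, D}.
Row 4, column 4: eliminating its row and column leaves {C, D}.
Row 4, column 6: eliminating its row and column leaves {B, C}.
Row 6, column 5: eliminating its row and column leaves {A}.
Enumerating the assignments across these blanks that avoid any row or column repeat gives 4 completions.

4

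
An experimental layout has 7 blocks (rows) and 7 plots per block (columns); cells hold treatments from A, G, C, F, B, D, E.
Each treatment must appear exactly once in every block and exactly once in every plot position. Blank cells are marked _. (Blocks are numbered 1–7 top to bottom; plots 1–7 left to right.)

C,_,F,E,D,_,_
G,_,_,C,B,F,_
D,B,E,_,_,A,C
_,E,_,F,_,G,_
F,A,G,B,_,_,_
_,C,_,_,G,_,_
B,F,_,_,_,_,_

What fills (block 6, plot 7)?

Block 1, plot 2: block 1 has {C, F, D, E} and plot 2 has {A, C, F, B, E}, leaving only G.
Block 1, plot 6: block 1 has {G, C, F, D, E} and plot 6 has {A, G, F}, leaving only B.
Block 1, plot 7: block 1 has {G, C, F, B, D, E} and plot 7 has {C}, leaving only A.
Block 2, plot 2: block 2 has {G, C, F, B} and plot 2 has {A, G, C, F, B, E}, leaving only D.
Block 2, plot 3: block 2 has {G, C, F, B, D} and plot 3 has {G, F, E}, leaving only A.
Block 2, plot 7: block 2 has {A, G, C, F, B, D} and plot 7 has {A, C}, leaving only E.
Block 3, plot 4: block 3 has {A, C, B, D, E} and plot 4 has {C, F, B, E}, leaving only G.
Block 3, plot 5: block 3 has {A, G, C, B, D, E} and plot 5 has {G, B, D}, leaving only F.
Block 4, plot 1: block 4 has {G, F, E} and plot 1 has {G, C, F, B, D}, leaving only A.
Block 4, plot 5: block 4 has {A, G, F, E} and plot 5 has {G, F, B, D}, leaving only C.
Block 5, plot 5: block 5 has {A, G, F, B} and plot 5 has {G, C, F, B, D}, leaving only E.
Block 5, plot 7: block 5 has {A, G, F, B, E} and plot 7 has {A, C, E}, leaving only D.
Block 4, plot 7: block 4 has {A, G, C, F, E} and plot 7 has {A, C, D, E}, leaving only B.
Block 6 already has {G, C} and plot 7 already has {A, C, B, D, E}, so block 6, plot 7 must be F.

F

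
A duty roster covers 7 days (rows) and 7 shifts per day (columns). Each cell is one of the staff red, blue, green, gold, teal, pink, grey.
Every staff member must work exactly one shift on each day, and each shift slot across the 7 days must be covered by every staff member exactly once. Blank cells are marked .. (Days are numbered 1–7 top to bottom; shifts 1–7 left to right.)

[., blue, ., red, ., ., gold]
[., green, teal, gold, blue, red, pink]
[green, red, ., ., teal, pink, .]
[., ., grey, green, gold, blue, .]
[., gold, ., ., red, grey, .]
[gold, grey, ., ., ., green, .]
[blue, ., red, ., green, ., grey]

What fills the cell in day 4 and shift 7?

teal

Day 1, shift 6: day 1 has {red, blue, gold} and shift 6 has {red, blue, green, pink, grey}, leaving only teal.
Day 2, shift 1: day 2 has {red, blue, green, gold, teal, pink} and shift 1 has {blue, green, gold}, leaving only grey.
Day 1, shift 1: day 1 has {red, blue, gold, teal} and shift 1 has {blue, green, gold, grey}, leaving only pink.
Day 1, shift 3: day 1 has {red, blue, gold, teal, pink} and shift 3 has {red, teal, grey}, leaving only green.
Day 1, shift 5: day 1 has {red, blue, green, gold, teal, pink} and shift 5 has {red, blue, green, gold, teal}, leaving only grey.
Day 3, shift 7: day 3 has {red, green, teal, pink} and shift 7 has {gold, pink, grey}, leaving only blue.
Day 3, shift 3: day 3 has {red, blue, green, teal, pink} and shift 3 has {red, green, teal, grey}, leaving only gold.
Day 3, shift 4: day 3 has {red, blue, green, gold, teal, pink} and shift 4 has {red, green, gold}, leaving only grey.
Day 5, shift 1: day 5 has {red, gold, grey} and shift 1 has {blue, green, gold, pink, grey}, leaving only teal.
Day 4, shift 1: day 4 has {blue, green, gold, grey} and shift 1 has {blue, green, gold, teal, pink, grey}, leaving only red.
Day 4 already has {red, blue, green, gold, grey} and shift 7 already has {blue, gold, pink, grey}, so day 4, shift 7 must be teal.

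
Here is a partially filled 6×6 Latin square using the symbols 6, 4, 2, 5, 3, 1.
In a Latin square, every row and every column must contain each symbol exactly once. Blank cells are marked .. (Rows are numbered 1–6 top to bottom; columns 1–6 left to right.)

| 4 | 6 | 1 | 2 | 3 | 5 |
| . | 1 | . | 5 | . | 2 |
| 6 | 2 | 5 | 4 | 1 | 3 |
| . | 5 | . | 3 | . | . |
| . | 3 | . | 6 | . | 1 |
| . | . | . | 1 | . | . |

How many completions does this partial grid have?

Row 2, column 1: eliminating its row and column leaves {3}.
Row 2, column 3: eliminating its row and column leaves {6, 4, 3}.
Row 2, column 5: eliminating its row and column leaves {6, 4}.
Row 4, column 1: eliminating its row and column leaves {2, 1}.
Row 4, column 3: eliminating its row and column leaves {6, 4, 2}.
Row 4, column 5: eliminating its row and column leaves {6, 4, 2}.
Row 4, column 6: eliminating its row and column leaves {6, 4}.
Row 5, column 1: eliminating its row and column leaves {2, 5}.
Row 5, column 3: eliminating its row and column leaves {4, 2}.
Row 5, column 5: eliminating its row and column leaves {4, 2, 5}.
Row 6, column 1: eliminating its row and column leaves {2, 5, 3}.
Row 6, column 2: eliminating its row and column leaves {4}.
Row 6, column 3: eliminating its row and column leaves {6, 4, 2, 3}.
Row 6, column 5: eliminating its row and column leaves {6, 4, 2, 5}.
Row 6, column 6: eliminating its row and column leaves {6, 4}.
Enumerating the assignments across these blanks that avoid any row or column repeat gives 3 completions.

3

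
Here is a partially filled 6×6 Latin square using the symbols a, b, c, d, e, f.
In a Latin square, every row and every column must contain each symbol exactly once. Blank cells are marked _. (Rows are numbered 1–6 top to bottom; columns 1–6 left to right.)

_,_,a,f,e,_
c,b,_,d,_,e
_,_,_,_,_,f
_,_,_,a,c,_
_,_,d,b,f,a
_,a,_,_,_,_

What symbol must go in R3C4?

Row 2, column 3: row 2 has {b, c, d, e} and column 3 has {a, d}, leaving only f.
Row 2, column 5: row 2 has {b, c, d, e, f} and column 5 has {c, e, f}, leaving only a.
Row 5, column 1: row 5 has {a, b, d, f} and column 1 has {c}, leaving only e.
Row 5, column 2: row 5 has {a, b, d, e, f} and column 2 has {a, b}, leaving only c.
Row 1, column 2: row 1 has {a, e, f} and column 2 has {a, b, c}, leaving only d.
Row 1, column 1: row 1 has {a, d, e, f} and column 1 has {c, e}, leaving only b.
Row 1, column 6: row 1 has {a, b, d, e, f} and column 6 has {a, e, f}, leaving only c.
Row 3, column 2: row 3 has {f} and column 2 has {a, b, c, d}, leaving only e.
Row 3 already has {e, f} and column 4 already has {a, b, d, f}, so row 3, column 4 must be c.

c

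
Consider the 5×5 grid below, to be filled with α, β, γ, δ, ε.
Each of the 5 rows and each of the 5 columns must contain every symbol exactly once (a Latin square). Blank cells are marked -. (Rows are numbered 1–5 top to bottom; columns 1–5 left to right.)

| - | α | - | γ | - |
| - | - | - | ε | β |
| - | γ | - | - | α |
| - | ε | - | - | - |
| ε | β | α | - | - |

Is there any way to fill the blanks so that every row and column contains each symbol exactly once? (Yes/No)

Yes

No row or column among the givens repeats a symbol, and propagating forced cells runs into no contradiction.
One valid completion exists (for instance, β α δ γ ε / α δ γ ε β / δ γ ε β α / γ ε β α δ / ε β α δ γ).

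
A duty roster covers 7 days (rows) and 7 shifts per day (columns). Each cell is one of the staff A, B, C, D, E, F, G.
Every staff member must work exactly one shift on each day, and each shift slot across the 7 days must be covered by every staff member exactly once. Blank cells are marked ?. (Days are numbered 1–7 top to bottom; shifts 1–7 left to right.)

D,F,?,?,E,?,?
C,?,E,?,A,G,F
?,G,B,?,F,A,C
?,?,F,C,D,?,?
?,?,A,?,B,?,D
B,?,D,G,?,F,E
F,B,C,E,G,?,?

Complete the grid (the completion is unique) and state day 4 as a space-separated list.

Day 1, shift 3: day 1 has {D, E, F} and shift 3 has {A, B, C, D, E, F}, leaving only G.
Day 2, shift 2: day 2 has {A, C, E, F, G} and shift 2 has {B, F, G}, leaving only D.
Day 2, shift 4: day 2 has {A, C, D, E, F, G} and shift 4 has {C, E, G}, leaving only B.
Day 1, shift 4: day 1 has {D, E, F, G} and shift 4 has {B, C, E, G}, leaving only A.
Day 1, shift 7: day 1 has {A, D, E, F, G} and shift 7 has {C, D, E, F}, leaving only B.
Day 1, shift 6: day 1 has {A, B, D, E, F, G} and shift 6 has {A, F, G}, leaving only C.
Day 3, shift 1: day 3 has {A, B, C, F, G} and shift 1 has {B, C, D, F}, leaving only E.
Day 3, shift 4: day 3 has {A, B, C, E, F, G} and shift 4 has {A, B, C, E, G}, leaving only D.
Day 5, shift 1: day 5 has {A, B, D} and shift 1 has {B, C, D, E, F}, leaving only G.
Day 4, shift 1: day 4 has {C, D, F} and shift 1 has {B, C, D, E, F, G}, leaving only A.
Day 4, shift 2: day 4 has {A, C, D, F} and shift 2 has {B, D, F, G}, leaving only E.
Day 4, shift 6: day 4 has {A, C, D, E, F} and shift 6 has {A, C, F, G}, leaving only B.
Day 4, shift 7: day 4 has {A, B, C, D, E, F} and shift 7 has {B, C, D, E, F}, leaving only G.
So day 4 reads: A E F C D B G.

A E F C D B G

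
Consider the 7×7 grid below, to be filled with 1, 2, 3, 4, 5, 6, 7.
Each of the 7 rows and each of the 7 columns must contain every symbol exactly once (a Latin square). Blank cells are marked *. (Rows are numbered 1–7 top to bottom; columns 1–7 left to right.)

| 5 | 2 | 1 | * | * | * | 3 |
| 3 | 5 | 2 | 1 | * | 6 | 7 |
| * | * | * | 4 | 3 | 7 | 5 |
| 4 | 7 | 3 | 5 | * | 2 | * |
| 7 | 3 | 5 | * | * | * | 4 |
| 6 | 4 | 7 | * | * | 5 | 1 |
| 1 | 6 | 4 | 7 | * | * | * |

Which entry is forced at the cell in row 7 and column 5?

5

Row 1, column 4: row 1 has {1, 2, 3, 5} and column 4 has {1, 4, 5, 7}, leaving only 6.
Row 1, column 6: row 1 has {1, 2, 3, 5, 6} and column 6 has {2, 5, 6, 7}, leaving only 4.
Row 1, column 5: row 1 has {1, 2, 3, 4, 5, 6} and column 5 has {3}, leaving only 7.
Row 2, column 5: row 2 has {1, 2, 3, 5, 6, 7} and column 5 has {3, 7}, leaving only 4.
Row 3, column 1: row 3 has {3, 4, 5, 7} and column 1 has {1, 3, 4, 5, 6, 7}, leaving only 2.
Row 3, column 2: row 3 has {2, 3, 4, 5, 7} and column 2 has {2, 3, 4, 5, 6, 7}, leaving only 1.
Row 3, column 3: row 3 has {1, 2, 3, 4, 5, 7} and column 3 has {1, 2, 3, 4, 5, 7}, leaving only 6.
Row 4, column 7: row 4 has {2, 3, 4, 5, 7} and column 7 has {1, 3, 4, 5, 7}, leaving only 6.
Row 4, column 5: row 4 has {2, 3, 4, 5, 6, 7} and column 5 has {3, 4, 7}, leaving only 1.
Row 5, column 4: row 5 has {3, 4, 5, 7} and column 4 has {1, 4, 5, 6, 7}, leaving only 2.
Row 5, column 5: row 5 has {2, 3, 4, 5, 7} and column 5 has {1, 3, 4, 7}, leaving only 6.
Row 5, column 6: row 5 has {2, 3, 4, 5, 6, 7} and column 6 has {2, 4, 5, 6, 7}, leaving only 1.
Row 6, column 4: row 6 has {1, 4, 5, 6, 7} and column 4 has {1, 2, 4, 5, 6, 7}, leaving only 3.
Row 6, column 5: row 6 has {1, 3, 4, 5, 6, 7} and column 5 has {1, 3, 4, 6, 7}, leaving only 2.
Row 7 already has {1, 4, 6, 7} and column 5 already has {1, 2, 3, 4, 6, 7}, so row 7, column 5 must be 5.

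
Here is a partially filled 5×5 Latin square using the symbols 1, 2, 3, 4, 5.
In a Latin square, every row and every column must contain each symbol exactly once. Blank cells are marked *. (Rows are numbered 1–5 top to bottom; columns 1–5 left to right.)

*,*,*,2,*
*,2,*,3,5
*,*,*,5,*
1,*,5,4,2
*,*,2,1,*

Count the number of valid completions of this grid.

Row 1, column 1: eliminating its row and column leaves {3, 4, 5}.
Row 1, column 2: eliminating its row and column leaves {1, 3, 4, 5}.
Row 1, column 3: eliminating its row and column leaves {1, 3, 4}.
Row 1, column 5: eliminating its row and column leaves {1, 3, 4}.
Row 2, column 1: eliminating its row and column leaves {4}.
Row 2, column 3: eliminating its row and column leaves {1, 4}.
Row 3, column 1: eliminating its row and column leaves {2, 3, 4}.
Row 3, column 2: eliminating its row and column leaves {1, 3, 4}.
Row 3, column 3: eliminating its row and column leaves {1, 3, 4}.
Row 3, column 5: eliminating its row and column leaves {1, 3, 4}.
Row 4, column 2: eliminating its row and column leaves {3}.
Row 5, column 1: eliminating its row and column leaves {3, 4, 5}.
Row 5, column 2: eliminating its row and column leaves {3, 4, 5}.
Row 5, column 5: eliminating its row and column leaves {3, 4}.
Enumerating the assignments across these blanks that avoid any row or column repeat gives 3 completions.

3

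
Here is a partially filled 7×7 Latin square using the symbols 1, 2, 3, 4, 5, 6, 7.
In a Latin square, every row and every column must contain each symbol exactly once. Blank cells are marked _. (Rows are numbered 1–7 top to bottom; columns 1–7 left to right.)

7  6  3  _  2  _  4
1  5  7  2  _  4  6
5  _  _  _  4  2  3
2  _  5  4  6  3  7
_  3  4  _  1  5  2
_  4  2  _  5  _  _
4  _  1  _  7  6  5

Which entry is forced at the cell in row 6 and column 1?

3

Row 1, column 6: row 1 has {2, 3, 4, 6, 7} and column 6 has {2, 3, 4, 5, 6}, leaving only 1.
Row 1, column 4: row 1 has {1, 2, 3, 4, 6, 7} and column 4 has {2, 4}, leaving only 5.
Row 2, column 5: row 2 has {1, 2, 4, 5, 6, 7} and column 5 has {1, 2, 4, 5, 6, 7}, leaving only 3.
Row 3, column 3: row 3 has {2, 3, 4, 5} and column 3 has {1, 2, 3, 4, 5, 7}, leaving only 6.
Row 4, column 2: row 4 has {2, 3, 4, 5, 6, 7} and column 2 has {3, 4, 5, 6}, leaving only 1.
Row 3, column 2: row 3 has {2, 3, 4, 5, 6} and column 2 has {1, 3, 4, 5, 6}, leaving only 7.
Row 3, column 4: row 3 has {2, 3, 4, 5, 6, 7} and column 4 has {2, 4, 5}, leaving only 1.
Row 5, column 1: row 5 has {1, 2, 3, 4, 5} and column 1 has {1, 2, 4, 5, 7}, leaving only 6.
Row 6 already has {2, 4, 5} and column 1 already has {1, 2, 4, 5, 6, 7}, so row 6, column 1 must be 3.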